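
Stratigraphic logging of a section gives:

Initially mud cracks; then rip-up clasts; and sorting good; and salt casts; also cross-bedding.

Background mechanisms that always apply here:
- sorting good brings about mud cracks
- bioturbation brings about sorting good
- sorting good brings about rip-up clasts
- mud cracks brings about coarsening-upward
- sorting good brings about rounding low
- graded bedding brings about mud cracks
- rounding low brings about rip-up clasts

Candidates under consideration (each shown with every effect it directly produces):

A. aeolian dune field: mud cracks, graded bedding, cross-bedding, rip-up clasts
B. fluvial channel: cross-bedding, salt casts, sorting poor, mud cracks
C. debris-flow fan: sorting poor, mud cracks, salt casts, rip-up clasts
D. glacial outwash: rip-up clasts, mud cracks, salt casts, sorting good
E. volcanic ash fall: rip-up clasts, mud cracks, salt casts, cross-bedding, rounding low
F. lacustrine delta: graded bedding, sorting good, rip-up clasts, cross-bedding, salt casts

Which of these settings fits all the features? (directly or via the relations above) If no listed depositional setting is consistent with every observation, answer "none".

Per-candidate check:
(A) aeolian dune field — does not account for sorting good, salt casts
(B) fluvial channel — fails on rip-up clasts, sorting good (predicts sorting poor, not sorting good)
(C) debris-flow fan — fails on sorting good, cross-bedding (predicts sorting poor, not sorting good)
(D) glacial outwash — mud cracks +; rip-up clasts +; sorting good +; salt casts +; cross-bedding -
(E) volcanic ash fall — does not account for sorting good
(F) lacustrine delta — mud cracks + (through sorting good → mud cracks); rip-up clasts +; sorting good +; salt casts +; cross-bedding +
(F) is the only candidate with no mismatches.

F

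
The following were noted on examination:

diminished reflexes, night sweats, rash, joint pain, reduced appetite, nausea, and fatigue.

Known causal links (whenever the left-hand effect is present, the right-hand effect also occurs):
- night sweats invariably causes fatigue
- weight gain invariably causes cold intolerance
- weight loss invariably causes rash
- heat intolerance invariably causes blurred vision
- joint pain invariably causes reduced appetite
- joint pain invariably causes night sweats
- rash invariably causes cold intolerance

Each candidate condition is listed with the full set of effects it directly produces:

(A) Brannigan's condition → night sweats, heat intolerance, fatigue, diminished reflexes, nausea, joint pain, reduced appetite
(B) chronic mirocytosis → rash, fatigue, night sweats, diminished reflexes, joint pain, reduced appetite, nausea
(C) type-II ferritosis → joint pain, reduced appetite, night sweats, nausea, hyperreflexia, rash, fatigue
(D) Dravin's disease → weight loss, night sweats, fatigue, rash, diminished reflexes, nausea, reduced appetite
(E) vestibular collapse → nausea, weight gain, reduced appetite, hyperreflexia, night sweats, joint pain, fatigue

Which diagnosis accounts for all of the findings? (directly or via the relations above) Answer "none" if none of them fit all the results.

B

Testing each hypothesis:
(A) Brannigan's condition — does not account for rash
(B) chronic mirocytosis — diminished reflexes yes; night sweats yes; rash yes; joint pain yes; reduced appetite yes; nausea yes; fatigue yes
(C) type-II ferritosis — diminished reflexes NO; night sweats yes; rash yes; joint pain yes; reduced appetite yes; nausea yes; fatigue yes
(D) Dravin's disease — diminished reflexes yes; night sweats yes; rash yes; joint pain NO; reduced appetite yes; nausea yes; fatigue yes
(E) vestibular collapse — diminished reflexes NO; night sweats yes; rash NO; joint pain yes; reduced appetite yes; nausea yes; fatigue yes
(B) is the only candidate with no mismatches.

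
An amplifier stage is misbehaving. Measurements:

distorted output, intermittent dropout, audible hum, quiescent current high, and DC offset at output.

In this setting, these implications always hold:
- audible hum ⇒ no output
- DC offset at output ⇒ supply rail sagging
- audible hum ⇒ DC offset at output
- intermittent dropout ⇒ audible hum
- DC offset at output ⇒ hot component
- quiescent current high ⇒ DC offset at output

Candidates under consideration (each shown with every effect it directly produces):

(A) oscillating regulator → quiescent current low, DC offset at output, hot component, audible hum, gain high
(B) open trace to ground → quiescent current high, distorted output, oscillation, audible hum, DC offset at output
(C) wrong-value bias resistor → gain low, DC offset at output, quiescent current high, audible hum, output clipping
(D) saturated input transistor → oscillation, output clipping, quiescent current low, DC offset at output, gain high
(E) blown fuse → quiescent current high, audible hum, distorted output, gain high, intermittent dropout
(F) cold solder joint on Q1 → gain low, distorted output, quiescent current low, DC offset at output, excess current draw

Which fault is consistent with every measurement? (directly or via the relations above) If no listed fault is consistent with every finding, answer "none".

For each candidate, compare predicted effects to what was observed:
(A) oscillating regulator — distorted output miss; intermittent dropout miss; audible hum match; quiescent current high miss; DC offset at output match
(B) open trace to ground — distorted output match; intermittent dropout miss; audible hum match; quiescent current high match; DC offset at output match
(C) wrong-value bias resistor — does not account for distorted output, intermittent dropout
(D) saturated input transistor — fails on distorted output, intermittent dropout, audible hum, quiescent current high (predicts quiescent current low, not quiescent current high)
(E) blown fuse — accounts for every observation (DC offset at output by audible hum → DC offset at output)
(F) cold solder joint on Q1 — distorted output match; intermittent dropout miss; audible hum miss; quiescent current high miss; DC offset at output match
(E) is the only candidate with no mismatches.

E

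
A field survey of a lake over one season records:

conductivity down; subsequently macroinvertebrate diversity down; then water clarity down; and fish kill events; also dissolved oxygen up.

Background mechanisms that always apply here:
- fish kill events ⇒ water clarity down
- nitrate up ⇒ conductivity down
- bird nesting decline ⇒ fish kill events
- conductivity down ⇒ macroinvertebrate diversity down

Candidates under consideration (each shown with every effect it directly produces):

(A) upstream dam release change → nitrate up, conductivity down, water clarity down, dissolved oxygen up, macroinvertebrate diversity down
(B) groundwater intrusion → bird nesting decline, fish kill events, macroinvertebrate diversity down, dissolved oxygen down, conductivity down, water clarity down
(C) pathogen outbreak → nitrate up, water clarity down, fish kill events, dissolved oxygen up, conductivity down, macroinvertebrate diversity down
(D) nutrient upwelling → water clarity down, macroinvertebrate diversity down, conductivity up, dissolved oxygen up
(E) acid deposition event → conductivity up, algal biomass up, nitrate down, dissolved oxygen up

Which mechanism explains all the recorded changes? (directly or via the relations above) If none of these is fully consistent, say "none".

C

For each candidate, compare predicted effects to what was observed:
(A) upstream dam release change — conductivity down ✓; macroinvertebrate diversity down ✓; water clarity down ✓; fish kill events ✗; dissolved oxygen up ✓
(B) groundwater intrusion — fails on dissolved oxygen up (predicts dissolved oxygen down, not dissolved oxygen up)
(C) pathogen outbreak — accounts for every observation
(D) nutrient upwelling — conductivity down ✗; macroinvertebrate diversity down ✓; water clarity down ✓; fish kill events ✗; dissolved oxygen up ✓
(E) acid deposition event — fails on conductivity down, macroinvertebrate diversity down, water clarity down, fish kill events (predicts conductivity up, not conductivity down)
Only (C) is consistent with every observation.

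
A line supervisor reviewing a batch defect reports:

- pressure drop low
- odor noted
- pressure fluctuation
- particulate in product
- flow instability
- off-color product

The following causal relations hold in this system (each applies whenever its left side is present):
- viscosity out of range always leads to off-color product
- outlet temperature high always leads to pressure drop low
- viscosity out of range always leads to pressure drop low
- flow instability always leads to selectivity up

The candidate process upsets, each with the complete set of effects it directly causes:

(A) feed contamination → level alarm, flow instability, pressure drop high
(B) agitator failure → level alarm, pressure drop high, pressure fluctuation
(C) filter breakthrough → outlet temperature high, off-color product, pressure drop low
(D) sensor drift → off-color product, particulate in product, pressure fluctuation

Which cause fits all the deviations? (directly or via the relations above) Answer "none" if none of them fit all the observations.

none

Per-candidate check:
(A) feed contamination — fails on pressure drop low, odor noted, pressure fluctuation, particulate in product, off-color product (predicts pressure drop high, not pressure drop low)
(B) agitator failure — fails on pressure drop low, odor noted, particulate in product, flow instability, off-color product (predicts pressure drop high, not pressure drop low)
(C) filter breakthrough — does not account for odor noted, pressure fluctuation, particulate in product, flow instability
(D) sensor drift — does not account for pressure drop low, odor noted, flow instability
Every candidate fails on at least one observation.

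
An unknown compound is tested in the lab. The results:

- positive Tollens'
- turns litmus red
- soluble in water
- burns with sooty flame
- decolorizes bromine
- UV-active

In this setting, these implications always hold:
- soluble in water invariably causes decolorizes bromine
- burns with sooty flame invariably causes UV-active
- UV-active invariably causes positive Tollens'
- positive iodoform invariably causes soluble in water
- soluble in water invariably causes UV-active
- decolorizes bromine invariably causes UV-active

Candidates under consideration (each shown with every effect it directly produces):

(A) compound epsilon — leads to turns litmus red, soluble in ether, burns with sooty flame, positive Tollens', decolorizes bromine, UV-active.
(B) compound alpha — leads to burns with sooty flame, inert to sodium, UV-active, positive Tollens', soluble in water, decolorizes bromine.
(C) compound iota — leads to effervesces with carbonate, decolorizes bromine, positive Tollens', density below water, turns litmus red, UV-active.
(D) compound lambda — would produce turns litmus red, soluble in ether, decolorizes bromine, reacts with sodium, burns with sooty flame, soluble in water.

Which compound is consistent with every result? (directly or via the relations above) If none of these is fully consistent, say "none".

Per-candidate check:
(A) compound epsilon — does not account for soluble in water
(B) compound alpha — positive Tollens' +; turns litmus red -; soluble in water +; burns with sooty flame +; decolorizes bromine +; UV-active +
(C) compound iota — positive Tollens' +; turns litmus red +; soluble in water -; burns with sooty flame -; decolorizes bromine +; UV-active +
(D) compound lambda — positive Tollens' + (via burns with sooty flame → UV-active → positive Tollens'); turns litmus red +; soluble in water +; burns with sooty flame +; decolorizes bromine +; UV-active + (via burns with sooty flame → UV-active)
(D) is the only candidate with no mismatches.

D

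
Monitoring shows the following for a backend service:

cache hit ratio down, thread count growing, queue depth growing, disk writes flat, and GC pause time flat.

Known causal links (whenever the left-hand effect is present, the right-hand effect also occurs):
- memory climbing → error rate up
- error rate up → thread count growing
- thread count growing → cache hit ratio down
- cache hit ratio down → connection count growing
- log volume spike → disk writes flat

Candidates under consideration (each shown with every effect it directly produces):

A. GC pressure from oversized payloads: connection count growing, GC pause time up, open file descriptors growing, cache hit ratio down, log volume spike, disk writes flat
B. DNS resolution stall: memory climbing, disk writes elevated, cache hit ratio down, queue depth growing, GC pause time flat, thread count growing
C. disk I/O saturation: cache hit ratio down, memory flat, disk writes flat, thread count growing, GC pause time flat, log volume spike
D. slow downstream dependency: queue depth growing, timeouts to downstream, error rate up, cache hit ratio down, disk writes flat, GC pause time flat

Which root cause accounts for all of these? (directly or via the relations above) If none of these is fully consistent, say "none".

Per-candidate check:
(A) GC pressure from oversized payloads — cache hit ratio down match; thread count growing miss; queue depth growing miss; disk writes flat match; GC pause time flat miss
(B) DNS resolution stall — cache hit ratio down match; thread count growing match; queue depth growing match; disk writes flat miss; GC pause time flat match
(C) disk I/O saturation — cache hit ratio down match; thread count growing match; queue depth growing miss; disk writes flat match; GC pause time flat match
(D) slow downstream dependency — cache hit ratio down match; thread count growing match (through error rate up → thread count growing); queue depth growing match; disk writes flat match; GC pause time flat match
Only (D) is consistent with every observation.

D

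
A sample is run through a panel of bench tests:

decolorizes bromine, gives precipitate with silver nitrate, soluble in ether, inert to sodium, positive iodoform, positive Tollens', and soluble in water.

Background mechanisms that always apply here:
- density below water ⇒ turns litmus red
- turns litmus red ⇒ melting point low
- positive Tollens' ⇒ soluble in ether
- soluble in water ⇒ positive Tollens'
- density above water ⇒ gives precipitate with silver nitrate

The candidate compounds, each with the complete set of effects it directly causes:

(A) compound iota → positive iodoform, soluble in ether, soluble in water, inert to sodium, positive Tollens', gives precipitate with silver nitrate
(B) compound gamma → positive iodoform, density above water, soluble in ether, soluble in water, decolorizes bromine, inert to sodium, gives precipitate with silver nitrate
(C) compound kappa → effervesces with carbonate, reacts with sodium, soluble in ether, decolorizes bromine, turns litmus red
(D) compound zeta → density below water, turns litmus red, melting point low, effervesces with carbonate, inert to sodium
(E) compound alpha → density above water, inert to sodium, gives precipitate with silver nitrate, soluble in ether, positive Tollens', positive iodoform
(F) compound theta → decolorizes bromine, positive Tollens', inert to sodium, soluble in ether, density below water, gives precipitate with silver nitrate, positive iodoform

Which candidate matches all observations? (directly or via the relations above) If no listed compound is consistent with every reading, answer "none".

B

Testing each hypothesis:
(A) compound iota — does not account for decolorizes bromine
(B) compound gamma — decolorizes bromine match; gives precipitate with silver nitrate match; soluble in ether match; inert to sodium match; positive iodoform match; positive Tollens' match (by soluble in water → positive Tollens'); soluble in water match
(C) compound kappa — decolorizes bromine match; gives precipitate with silver nitrate miss; soluble in ether match; inert to sodium miss; positive iodoform miss; positive Tollens' miss; soluble in water miss
(D) compound zeta — does not account for decolorizes bromine, gives precipitate with silver nitrate, soluble in ether, positive iodoform, positive Tollens', soluble in water
(E) compound alpha — decolorizes bromine miss; gives precipitate with silver nitrate match; soluble in ether match; inert to sodium match; positive iodoform match; positive Tollens' match; soluble in water miss
(F) compound theta — does not account for soluble in water
(B) is the only candidate with no mismatches.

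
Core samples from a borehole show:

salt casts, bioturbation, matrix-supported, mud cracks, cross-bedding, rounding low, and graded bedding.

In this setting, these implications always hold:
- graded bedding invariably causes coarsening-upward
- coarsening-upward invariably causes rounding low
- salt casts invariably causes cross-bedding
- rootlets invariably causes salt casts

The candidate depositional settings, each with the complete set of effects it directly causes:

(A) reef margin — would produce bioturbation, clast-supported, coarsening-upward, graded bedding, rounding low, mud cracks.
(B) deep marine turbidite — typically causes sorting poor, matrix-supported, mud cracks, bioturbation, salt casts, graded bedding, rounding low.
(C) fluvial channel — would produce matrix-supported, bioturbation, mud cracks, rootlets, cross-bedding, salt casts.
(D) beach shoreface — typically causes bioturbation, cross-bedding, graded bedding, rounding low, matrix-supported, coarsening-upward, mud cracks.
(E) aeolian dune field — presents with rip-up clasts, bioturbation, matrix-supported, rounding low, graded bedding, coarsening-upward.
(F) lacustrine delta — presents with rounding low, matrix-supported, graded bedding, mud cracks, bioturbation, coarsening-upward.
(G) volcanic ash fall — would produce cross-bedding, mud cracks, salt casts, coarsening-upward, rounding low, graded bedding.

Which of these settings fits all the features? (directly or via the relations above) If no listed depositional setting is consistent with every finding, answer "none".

B

For each candidate, compare predicted effects to what was observed:
(A) reef margin — salt casts miss; bioturbation match; matrix-supported miss; mud cracks match; cross-bedding miss; rounding low match; graded bedding match
(B) deep marine turbidite — accounts for every observation (cross-bedding via salt casts → cross-bedding)
(C) fluvial channel — salt casts match; bioturbation match; matrix-supported match; mud cracks match; cross-bedding match; rounding low miss; graded bedding miss
(D) beach shoreface — does not account for salt casts
(E) aeolian dune field — salt casts miss; bioturbation match; matrix-supported match; mud cracks miss; cross-bedding miss; rounding low match; graded bedding match
(F) lacustrine delta — salt casts miss; bioturbation match; matrix-supported match; mud cracks match; cross-bedding miss; rounding low match; graded bedding match
(G) volcanic ash fall — salt casts match; bioturbation miss; matrix-supported miss; mud cracks match; cross-bedding match; rounding low match; graded bedding match
Only (B) is consistent with every observation.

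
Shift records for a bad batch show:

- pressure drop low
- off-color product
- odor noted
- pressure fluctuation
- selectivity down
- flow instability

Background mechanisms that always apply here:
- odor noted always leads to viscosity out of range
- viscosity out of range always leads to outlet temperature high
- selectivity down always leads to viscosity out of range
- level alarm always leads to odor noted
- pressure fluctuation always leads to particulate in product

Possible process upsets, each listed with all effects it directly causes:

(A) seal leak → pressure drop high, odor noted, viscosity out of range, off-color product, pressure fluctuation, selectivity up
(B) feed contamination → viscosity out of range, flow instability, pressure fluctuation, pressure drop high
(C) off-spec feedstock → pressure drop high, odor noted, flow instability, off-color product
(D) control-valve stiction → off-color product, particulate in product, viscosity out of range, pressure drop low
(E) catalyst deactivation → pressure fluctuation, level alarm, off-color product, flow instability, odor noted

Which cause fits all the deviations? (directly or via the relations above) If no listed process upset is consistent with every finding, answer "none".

none

For each candidate, compare predicted effects to what was observed:
(A) seal leak — pressure drop low -; off-color product +; odor noted +; pressure fluctuation +; selectivity down -; flow instability -
(B) feed contamination — pressure drop low -; off-color product -; odor noted -; pressure fluctuation +; selectivity down -; flow instability +
(C) off-spec feedstock — pressure drop low -; off-color product +; odor noted +; pressure fluctuation -; selectivity down -; flow instability +
(D) control-valve stiction — pressure drop low +; off-color product +; odor noted -; pressure fluctuation -; selectivity down -; flow instability -
(E) catalyst deactivation — pressure drop low -; off-color product +; odor noted +; pressure fluctuation +; selectivity down -; flow instability +
None of the listed candidates fits everything.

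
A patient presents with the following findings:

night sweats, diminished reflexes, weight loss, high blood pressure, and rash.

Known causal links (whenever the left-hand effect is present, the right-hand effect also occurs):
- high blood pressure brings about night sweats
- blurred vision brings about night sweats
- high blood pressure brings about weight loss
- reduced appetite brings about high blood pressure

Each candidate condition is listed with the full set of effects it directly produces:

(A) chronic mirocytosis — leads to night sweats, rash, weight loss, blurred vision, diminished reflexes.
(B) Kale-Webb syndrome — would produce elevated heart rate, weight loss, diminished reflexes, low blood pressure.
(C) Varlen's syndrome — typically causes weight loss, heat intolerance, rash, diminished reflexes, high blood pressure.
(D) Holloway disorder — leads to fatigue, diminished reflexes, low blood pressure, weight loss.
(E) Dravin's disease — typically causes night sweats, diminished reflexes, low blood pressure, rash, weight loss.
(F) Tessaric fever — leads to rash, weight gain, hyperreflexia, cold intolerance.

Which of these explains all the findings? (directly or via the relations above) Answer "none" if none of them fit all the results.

C

For each candidate, compare predicted effects to what was observed:
(A) chronic mirocytosis — night sweats ✓; diminished reflexes ✓; weight loss ✓; high blood pressure ✗; rash ✓
(B) Kale-Webb syndrome — fails on night sweats, high blood pressure, rash (predicts low blood pressure, not high blood pressure)
(C) Varlen's syndrome — accounts for every observation (night sweats through high blood pressure → night sweats)
(D) Holloway disorder — night sweats ✗; diminished reflexes ✓; weight loss ✓; high blood pressure ✗; rash ✗
(E) Dravin's disease — fails on high blood pressure (predicts low blood pressure, not high blood pressure)
(F) Tessaric fever — fails on night sweats, diminished reflexes, weight loss, high blood pressure (predicts hyperreflexia, not diminished reflexes; predicts weight gain, not weight loss)
(C) is the only candidate with no mismatches.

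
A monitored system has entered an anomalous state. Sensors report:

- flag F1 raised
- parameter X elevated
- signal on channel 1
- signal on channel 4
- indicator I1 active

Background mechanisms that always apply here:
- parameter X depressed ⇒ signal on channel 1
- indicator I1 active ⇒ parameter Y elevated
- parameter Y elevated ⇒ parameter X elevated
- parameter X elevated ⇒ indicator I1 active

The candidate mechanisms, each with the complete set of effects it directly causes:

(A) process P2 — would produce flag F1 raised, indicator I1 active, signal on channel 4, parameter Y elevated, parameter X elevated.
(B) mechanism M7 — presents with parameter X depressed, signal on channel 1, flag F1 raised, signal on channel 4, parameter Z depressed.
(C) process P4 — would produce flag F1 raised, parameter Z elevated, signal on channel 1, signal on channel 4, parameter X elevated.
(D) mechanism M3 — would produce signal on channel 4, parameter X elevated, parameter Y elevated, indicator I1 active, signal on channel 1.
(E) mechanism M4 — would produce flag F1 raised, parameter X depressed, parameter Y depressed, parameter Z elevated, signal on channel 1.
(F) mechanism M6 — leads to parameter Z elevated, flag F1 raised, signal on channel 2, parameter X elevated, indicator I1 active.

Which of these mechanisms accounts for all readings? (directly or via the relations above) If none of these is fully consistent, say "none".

Checking each candidate against the observations:
(A) process P2 — does not account for signal on channel 1
(B) mechanism M7 — flag F1 raised +; parameter X elevated -; signal on channel 1 +; signal on channel 4 +; indicator I1 active -
(C) process P4 — accounts for every observation (indicator I1 active through parameter X elevated → indicator I1 active)
(D) mechanism M3 — flag F1 raised -; parameter X elevated +; signal on channel 1 +; signal on channel 4 +; indicator I1 active +
(E) mechanism M4 — flag F1 raised +; parameter X elevated -; signal on channel 1 +; signal on channel 4 -; indicator I1 active -
(F) mechanism M6 — flag F1 raised +; parameter X elevated +; signal on channel 1 -; signal on channel 4 -; indicator I1 active +
(C) is the only candidate with no mismatches.

C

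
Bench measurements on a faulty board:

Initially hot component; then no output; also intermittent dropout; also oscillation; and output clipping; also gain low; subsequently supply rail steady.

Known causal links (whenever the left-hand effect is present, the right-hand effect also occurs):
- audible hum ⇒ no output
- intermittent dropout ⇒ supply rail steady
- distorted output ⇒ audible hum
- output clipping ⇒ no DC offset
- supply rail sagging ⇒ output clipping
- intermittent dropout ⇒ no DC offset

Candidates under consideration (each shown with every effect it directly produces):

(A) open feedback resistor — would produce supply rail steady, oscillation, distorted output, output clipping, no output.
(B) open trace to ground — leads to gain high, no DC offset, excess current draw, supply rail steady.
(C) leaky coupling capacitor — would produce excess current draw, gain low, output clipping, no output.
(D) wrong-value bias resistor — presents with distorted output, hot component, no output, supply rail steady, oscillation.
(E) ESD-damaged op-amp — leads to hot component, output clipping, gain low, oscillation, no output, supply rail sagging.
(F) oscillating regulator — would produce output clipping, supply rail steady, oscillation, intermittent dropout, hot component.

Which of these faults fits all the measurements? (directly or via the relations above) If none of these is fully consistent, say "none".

none

Testing each hypothesis:
(A) open feedback resistor — hot component ✗; no output ✓; intermittent dropout ✗; oscillation ✓; output clipping ✓; gain low ✗; supply rail steady ✓
(B) open trace to ground — hot component ✗; no output ✗; intermittent dropout ✗; oscillation ✗; output clipping ✗; gain low ✗; supply rail steady ✓
(C) leaky coupling capacitor — does not account for hot component, intermittent dropout, oscillation, supply rail steady
(D) wrong-value bias resistor — does not account for intermittent dropout, output clipping, gain low
(E) ESD-damaged op-amp — hot component ✓; no output ✓; intermittent dropout ✗; oscillation ✓; output clipping ✓; gain low ✓; supply rail steady ✗
(F) oscillating regulator — does not account for no output, gain low
No candidate is consistent with all observations.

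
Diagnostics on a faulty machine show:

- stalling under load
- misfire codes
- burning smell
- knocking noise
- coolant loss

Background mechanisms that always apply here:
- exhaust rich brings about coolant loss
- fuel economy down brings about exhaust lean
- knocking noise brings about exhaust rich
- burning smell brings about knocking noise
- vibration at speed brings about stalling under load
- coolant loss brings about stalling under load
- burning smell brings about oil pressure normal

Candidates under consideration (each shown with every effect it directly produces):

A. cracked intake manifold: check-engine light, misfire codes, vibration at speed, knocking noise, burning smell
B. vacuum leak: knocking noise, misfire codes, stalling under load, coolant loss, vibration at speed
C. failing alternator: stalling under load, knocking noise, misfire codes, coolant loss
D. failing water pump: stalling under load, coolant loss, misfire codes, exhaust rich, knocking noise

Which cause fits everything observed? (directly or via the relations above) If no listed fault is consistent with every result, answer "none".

Testing each hypothesis:
(A) cracked intake manifold — accounts for every observation (stalling under load by vibration at speed → stalling under load)
(B) vacuum leak — stalling under load yes; misfire codes yes; burning smell NO; knocking noise yes; coolant loss yes
(C) failing alternator — does not account for burning smell
(D) failing water pump — does not account for burning smell
(A) is the only candidate with no mismatches.

A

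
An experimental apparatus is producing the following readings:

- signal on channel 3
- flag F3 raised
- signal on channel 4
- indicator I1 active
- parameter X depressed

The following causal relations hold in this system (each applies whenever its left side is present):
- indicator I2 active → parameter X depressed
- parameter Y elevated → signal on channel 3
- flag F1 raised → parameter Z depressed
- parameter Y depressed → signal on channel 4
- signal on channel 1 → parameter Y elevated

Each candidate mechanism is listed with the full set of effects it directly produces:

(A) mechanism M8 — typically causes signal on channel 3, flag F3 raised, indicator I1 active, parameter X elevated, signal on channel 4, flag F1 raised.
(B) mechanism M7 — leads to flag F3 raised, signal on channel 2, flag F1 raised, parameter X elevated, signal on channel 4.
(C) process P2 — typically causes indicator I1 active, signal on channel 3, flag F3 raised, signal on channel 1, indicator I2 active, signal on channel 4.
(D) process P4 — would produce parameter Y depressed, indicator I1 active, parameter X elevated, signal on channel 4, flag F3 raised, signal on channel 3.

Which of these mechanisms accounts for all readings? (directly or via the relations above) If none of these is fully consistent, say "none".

Per-candidate check:
(A) mechanism M8 — signal on channel 3 yes; flag F3 raised yes; signal on channel 4 yes; indicator I1 active yes; parameter X depressed NO
(B) mechanism M7 — fails on signal on channel 3, indicator I1 active, parameter X depressed (predicts parameter X elevated, not parameter X depressed)
(C) process P2 — accounts for every observation (parameter X depressed by indicator I2 active → parameter X depressed)
(D) process P4 — signal on channel 3 yes; flag F3 raised yes; signal on channel 4 yes; indicator I1 active yes; parameter X depressed NO
Only (C) is consistent with every observation.

C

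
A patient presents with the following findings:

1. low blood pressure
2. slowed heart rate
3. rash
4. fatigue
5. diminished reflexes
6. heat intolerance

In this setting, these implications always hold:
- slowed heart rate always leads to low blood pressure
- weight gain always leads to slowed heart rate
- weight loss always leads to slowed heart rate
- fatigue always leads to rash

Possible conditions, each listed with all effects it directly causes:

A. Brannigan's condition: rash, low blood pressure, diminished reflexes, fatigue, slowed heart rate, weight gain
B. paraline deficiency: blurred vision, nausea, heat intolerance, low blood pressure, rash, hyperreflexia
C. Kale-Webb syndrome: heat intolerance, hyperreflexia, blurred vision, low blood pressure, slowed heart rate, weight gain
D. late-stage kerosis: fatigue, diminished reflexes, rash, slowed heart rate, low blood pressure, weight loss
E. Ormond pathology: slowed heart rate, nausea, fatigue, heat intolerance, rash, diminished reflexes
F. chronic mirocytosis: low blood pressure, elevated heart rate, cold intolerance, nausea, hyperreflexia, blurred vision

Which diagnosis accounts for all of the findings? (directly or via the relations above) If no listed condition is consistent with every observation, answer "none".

Checking each candidate against the observations:
(A) Brannigan's condition — low blood pressure match; slowed heart rate match; rash match; fatigue match; diminished reflexes match; heat intolerance miss
(B) paraline deficiency — low blood pressure match; slowed heart rate miss; rash match; fatigue miss; diminished reflexes miss; heat intolerance match
(C) Kale-Webb syndrome — low blood pressure match; slowed heart rate match; rash miss; fatigue miss; diminished reflexes miss; heat intolerance match
(D) late-stage kerosis — does not account for heat intolerance
(E) Ormond pathology — accounts for every observation (low blood pressure through slowed heart rate → low blood pressure)
(F) chronic mirocytosis — low blood pressure match; slowed heart rate miss; rash miss; fatigue miss; diminished reflexes miss; heat intolerance miss
(E) is the only candidate with no mismatches.

E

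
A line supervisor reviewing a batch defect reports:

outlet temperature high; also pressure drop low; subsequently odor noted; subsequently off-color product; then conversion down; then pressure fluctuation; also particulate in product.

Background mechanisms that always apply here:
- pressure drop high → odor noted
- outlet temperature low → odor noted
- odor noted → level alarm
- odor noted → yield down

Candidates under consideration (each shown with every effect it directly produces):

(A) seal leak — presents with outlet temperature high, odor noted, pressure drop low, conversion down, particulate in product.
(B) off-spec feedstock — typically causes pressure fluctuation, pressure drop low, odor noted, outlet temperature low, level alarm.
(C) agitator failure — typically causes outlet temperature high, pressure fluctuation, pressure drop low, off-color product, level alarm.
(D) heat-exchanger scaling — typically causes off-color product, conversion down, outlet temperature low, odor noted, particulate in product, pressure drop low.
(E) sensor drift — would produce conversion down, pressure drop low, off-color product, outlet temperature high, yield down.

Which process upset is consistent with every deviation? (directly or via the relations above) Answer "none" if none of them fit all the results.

none

Per-candidate check:
(A) seal leak — outlet temperature high match; pressure drop low match; odor noted match; off-color product miss; conversion down match; pressure fluctuation miss; particulate in product match
(B) off-spec feedstock — fails on outlet temperature high, off-color product, conversion down, particulate in product (predicts outlet temperature low, not outlet temperature high)
(C) agitator failure — outlet temperature high match; pressure drop low match; odor noted miss; off-color product match; conversion down miss; pressure fluctuation match; particulate in product miss
(D) heat-exchanger scaling — outlet temperature high miss; pressure drop low match; odor noted match; off-color product match; conversion down match; pressure fluctuation miss; particulate in product match
(E) sensor drift — outlet temperature high match; pressure drop low match; odor noted miss; off-color product match; conversion down match; pressure fluctuation miss; particulate in product miss
None of the listed candidates fits everything.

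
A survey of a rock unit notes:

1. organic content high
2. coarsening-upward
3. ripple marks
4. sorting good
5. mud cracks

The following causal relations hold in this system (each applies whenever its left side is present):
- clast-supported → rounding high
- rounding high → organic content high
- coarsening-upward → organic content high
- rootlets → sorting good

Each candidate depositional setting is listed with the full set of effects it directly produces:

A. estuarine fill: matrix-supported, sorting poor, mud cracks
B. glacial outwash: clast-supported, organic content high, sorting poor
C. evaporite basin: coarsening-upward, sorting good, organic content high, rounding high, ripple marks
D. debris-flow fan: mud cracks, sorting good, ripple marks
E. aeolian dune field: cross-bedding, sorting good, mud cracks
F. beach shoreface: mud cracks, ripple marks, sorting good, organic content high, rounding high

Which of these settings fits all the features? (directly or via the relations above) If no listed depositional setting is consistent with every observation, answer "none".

Testing each hypothesis:
(A) estuarine fill — organic content high -; coarsening-upward -; ripple marks -; sorting good -; mud cracks +
(B) glacial outwash — organic content high +; coarsening-upward -; ripple marks -; sorting good -; mud cracks -
(C) evaporite basin — organic content high +; coarsening-upward +; ripple marks +; sorting good +; mud cracks -
(D) debris-flow fan — organic content high -; coarsening-upward -; ripple marks +; sorting good +; mud cracks +
(E) aeolian dune field — does not account for organic content high, coarsening-upward, ripple marks
(F) beach shoreface — does not account for coarsening-upward
No candidate is consistent with all observations.

none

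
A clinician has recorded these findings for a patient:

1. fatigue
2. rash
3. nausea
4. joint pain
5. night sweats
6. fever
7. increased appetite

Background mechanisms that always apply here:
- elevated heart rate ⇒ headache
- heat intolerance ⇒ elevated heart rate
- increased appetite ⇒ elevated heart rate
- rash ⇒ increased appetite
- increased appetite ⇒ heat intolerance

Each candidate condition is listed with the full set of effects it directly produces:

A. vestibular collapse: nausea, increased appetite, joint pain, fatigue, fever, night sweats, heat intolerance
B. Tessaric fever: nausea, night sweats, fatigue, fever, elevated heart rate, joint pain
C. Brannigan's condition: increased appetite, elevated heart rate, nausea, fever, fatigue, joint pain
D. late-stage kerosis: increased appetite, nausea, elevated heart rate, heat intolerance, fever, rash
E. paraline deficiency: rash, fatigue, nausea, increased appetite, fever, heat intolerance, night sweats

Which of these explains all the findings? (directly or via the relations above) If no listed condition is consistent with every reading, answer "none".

Per-candidate check:
(A) vestibular collapse — fatigue match; rash miss; nausea match; joint pain match; night sweats match; fever match; increased appetite match
(B) Tessaric fever — fatigue match; rash miss; nausea match; joint pain match; night sweats match; fever match; increased appetite miss
(C) Brannigan's condition — does not account for rash, night sweats
(D) late-stage kerosis — does not account for fatigue, joint pain, night sweats
(E) paraline deficiency — does not account for joint pain
None of the listed candidates fits everything.

none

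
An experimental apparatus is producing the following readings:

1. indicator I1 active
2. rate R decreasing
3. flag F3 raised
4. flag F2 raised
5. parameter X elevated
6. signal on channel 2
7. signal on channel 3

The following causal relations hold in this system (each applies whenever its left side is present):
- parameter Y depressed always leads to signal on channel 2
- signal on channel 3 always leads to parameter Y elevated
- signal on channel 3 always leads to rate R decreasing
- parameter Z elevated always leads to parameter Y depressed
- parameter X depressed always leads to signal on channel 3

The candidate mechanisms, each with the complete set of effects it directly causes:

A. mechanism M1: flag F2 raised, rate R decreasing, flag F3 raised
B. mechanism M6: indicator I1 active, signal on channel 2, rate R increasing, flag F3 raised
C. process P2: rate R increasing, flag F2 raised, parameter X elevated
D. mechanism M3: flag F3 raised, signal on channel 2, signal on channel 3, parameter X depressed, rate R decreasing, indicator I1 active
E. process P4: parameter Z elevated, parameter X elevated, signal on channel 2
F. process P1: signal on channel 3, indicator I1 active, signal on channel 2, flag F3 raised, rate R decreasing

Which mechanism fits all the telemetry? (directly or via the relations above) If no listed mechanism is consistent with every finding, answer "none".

none

For each candidate, compare predicted effects to what was observed:
(A) mechanism M1 — does not account for indicator I1 active, parameter X elevated, signal on channel 2, signal on channel 3
(B) mechanism M6 — indicator I1 active yes; rate R decreasing NO; flag F3 raised yes; flag F2 raised NO; parameter X elevated NO; signal on channel 2 yes; signal on channel 3 NO
(C) process P2 — indicator I1 active NO; rate R decreasing NO; flag F3 raised NO; flag F2 raised yes; parameter X elevated yes; signal on channel 2 NO; signal on channel 3 NO
(D) mechanism M3 — indicator I1 active yes; rate R decreasing yes; flag F3 raised yes; flag F2 raised NO; parameter X elevated NO; signal on channel 2 yes; signal on channel 3 yes
(E) process P4 — does not account for indicator I1 active, rate R decreasing, flag F3 raised, flag F2 raised, signal on channel 3
(F) process P1 — does not account for flag F2 raised, parameter X elevated
Every candidate fails on at least one observation.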